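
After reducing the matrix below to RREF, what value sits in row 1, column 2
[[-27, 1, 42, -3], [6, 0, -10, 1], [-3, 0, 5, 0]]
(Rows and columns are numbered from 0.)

R1 ← -1/27·R1
  [  1  -1/27  -14/9  1/9 ]
  [  6      0    -10    1 ]
  [ -3      0      5    0 ]
R2 ← R2 − 6·R1
  [  1  -1/27  -14/9  1/9 ]
  [  0    2/9   -2/3  1/3 ]
  [ -3      0      5    0 ]
R3 ← R3 + 3·R1
  [ 1  -1/27  -14/9  1/9 ]
  [ 0    2/9   -2/3  1/3 ]
  [ 0   -1/9    1/3  1/3 ]
R2 ← 9/2·R2
  [ 1  -1/27  -14/9  1/9 ]
  [ 0      1     -3  3/2 ]
  [ 0   -1/9    1/3  1/3 ]
R3 ← R3 + 1/9·R2
  [ 1  -1/27  -14/9  1/9 ]
  [ 0      1     -3  3/2 ]
  [ 0      0      0  1/2 ]
R3 ← 2·R3
  [ 1  -1/27  -14/9  1/9 ]
  [ 0      1     -3  3/2 ]
  [ 0      0      0    1 ]
R2 ← R2 − 3/2·R3
  [ 1  -1/27  -14/9  1/9 ]
  [ 0      1     -3    0 ]
  [ 0      0      0    1 ]
R1 ← R1 − 1/9·R3
  [ 1  -1/27  -14/9  0 ]
  [ 0      1     -3  0 ]
  [ 0      0      0  1 ]
R1 ← R1 + 1/27·R2
  [ 1  0  -5/3  0 ]
  [ 0  1    -3  0 ]
  [ 0  0     0  1 ]

-3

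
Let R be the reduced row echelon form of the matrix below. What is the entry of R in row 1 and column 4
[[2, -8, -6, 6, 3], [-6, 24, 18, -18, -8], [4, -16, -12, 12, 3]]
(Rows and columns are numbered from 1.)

3

Multiply R1 by 1/2.
  [  1   -4   -3    3  3/2 ]
  [ -6   24   18  -18   -8 ]
  [  4  -16  -12   12    3 ]
Add 6 times R1 to R2.
  [ 1   -4   -3   3  3/2 ]
  [ 0    0    0   0    1 ]
  [ 4  -16  -12  12    3 ]
Subtract 4 times R1 from R3.
  [ 1  -4  -3  3  3/2 ]
  [ 0   0   0  0    1 ]
  [ 0   0   0  0   -3 ]
Add 3 times R2 to R3.
  [ 1  -4  -3  3  3/2 ]
  [ 0   0   0  0    1 ]
  [ 0   0   0  0    0 ]
Subtract 3/2 times R2 from R1.
  [ 1  -4  -3  3  0 ]
  [ 0   0   0  0  1 ]
  [ 0   0   0  0  0 ]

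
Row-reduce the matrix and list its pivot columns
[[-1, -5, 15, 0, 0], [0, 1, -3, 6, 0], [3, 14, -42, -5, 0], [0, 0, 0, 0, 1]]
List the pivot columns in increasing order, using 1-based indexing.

1, 2, 4, 5

R1 ← -1·R1
R3 ← R3 − 3·R1
R3 ← R3 + R2
R2 ← R2 − 6·R3
R1 ← R1 − 5·R2
Pivot columns are the columns containing a leading 1.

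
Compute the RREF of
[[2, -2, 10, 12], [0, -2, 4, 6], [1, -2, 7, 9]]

[[1, 0, 3, 3], [0, 1, -2, -3], [0, 0, 0, 0]]

R1 ← 1/2·R1
  [ 1  -1  5  6 ]
  [ 0  -2  4  6 ]
  [ 1  -2  7  9 ]
R3 ← R3 − R1
  [ 1  -1  5  6 ]
  [ 0  -2  4  6 ]
  [ 0  -1  2  3 ]
R2 ← -1/2·R2
  [ 1  -1   5   6 ]
  [ 0   1  -2  -3 ]
  [ 0  -1   2   3 ]
R3 ← R3 + R2
  [ 1  -1   5   6 ]
  [ 0   1  -2  -3 ]
  [ 0   0   0   0 ]
R1 ← R1 + R2
  [ 1  0   3   3 ]
  [ 0  1  -2  -3 ]
  [ 0  0   0   0 ]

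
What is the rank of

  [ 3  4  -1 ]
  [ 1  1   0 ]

r1 -> 1/3·r1
r2 -> r2 − r1
r2 -> -3·r2
r1 -> r1 − 4/3·r2
The reduced form has 2 nonzero rows.

rank = 2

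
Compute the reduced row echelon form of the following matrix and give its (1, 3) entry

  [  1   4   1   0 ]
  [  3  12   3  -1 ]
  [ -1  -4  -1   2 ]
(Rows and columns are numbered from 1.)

1

R2 -> R2 − 3·R1
  [  1   4   1   0 ]
  [  0   0   0  -1 ]
  [ -1  -4  -1   2 ]
R3 -> R3 + R1
  [ 1  4  1   0 ]
  [ 0  0  0  -1 ]
  [ 0  0  0   2 ]
R2 -> -1·R2
  [ 1  4  1  0 ]
  [ 0  0  0  1 ]
  [ 0  0  0  2 ]
R3 -> R3 − 2·R2
  [ 1  4  1  0 ]
  [ 0  0  0  1 ]
  [ 0  0  0  0 ]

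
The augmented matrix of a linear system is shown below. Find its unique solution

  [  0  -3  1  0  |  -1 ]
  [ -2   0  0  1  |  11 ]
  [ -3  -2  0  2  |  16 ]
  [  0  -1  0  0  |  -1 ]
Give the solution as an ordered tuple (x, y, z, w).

(-4, 1, 2, 3)

r1 ↔ r2
r1 ← -1/2·r1
r3 ← r3 + 3·r1
r2 ← -1/3·r2
r3 ← r3 + 2·r2
r4 ← r4 + r2
r3 ← -3/2·r3
r4 ← r4 + 1/3·r3
r4 ← -4·r4
r3 ← r3 + 3/4·r4
r1 ← r1 + 1/2·r4
r2 ← r2 + 1/3·r3
Reading off the last column: x = -4, y = 1, z = 2, w = 3.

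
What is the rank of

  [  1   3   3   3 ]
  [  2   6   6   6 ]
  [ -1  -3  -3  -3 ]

rank = 1

ρ2 -> ρ2 − 2·ρ1
  [  1   3   3   3 ]
  [  0   0   0   0 ]
  [ -1  -3  -3  -3 ]
ρ3 -> ρ3 + ρ1
  [ 1  3  3  3 ]
  [ 0  0  0  0 ]
  [ 0  0  0  0 ]
The reduced form has 1 nonzero row.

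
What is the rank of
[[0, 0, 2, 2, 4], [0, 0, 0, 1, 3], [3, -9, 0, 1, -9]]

R1 ↔ R3
  [ 3  -9  0  1  -9 ]
  [ 0   0  0  1   3 ]
  [ 0   0  2  2   4 ]
R1 -> 1/3·R1
  [ 1  -3  0  1/3  -3 ]
  [ 0   0  0    1   3 ]
  [ 0   0  2    2   4 ]
R2 ↔ R3
  [ 1  -3  0  1/3  -3 ]
  [ 0   0  2    2   4 ]
  [ 0   0  0    1   3 ]
R2 -> 1/2·R2
  [ 1  -3  0  1/3  -3 ]
  [ 0   0  1    1   2 ]
  [ 0   0  0    1   3 ]
R2 -> R2 − R3
  [ 1  -3  0  1/3  -3 ]
  [ 0   0  1    0  -1 ]
  [ 0   0  0    1   3 ]
R1 -> R1 − 1/3·R3
  [ 1  -3  0  0  -4 ]
  [ 0   0  1  0  -1 ]
  [ 0   0  0  1   3 ]
The reduced form has 3 nonzero rows.

rank = 3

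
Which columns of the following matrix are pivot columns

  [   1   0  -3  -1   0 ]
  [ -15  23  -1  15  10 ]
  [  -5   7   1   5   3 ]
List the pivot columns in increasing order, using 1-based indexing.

1, 2, 5

r2 -> r2 + 15·r1
  [  1   0   -3  -1   0 ]
  [  0  23  -46   0  10 ]
  [ -5   7    1   5   3 ]
r3 -> r3 + 5·r1
  [ 1   0   -3  -1   0 ]
  [ 0  23  -46   0  10 ]
  [ 0   7  -14   0   3 ]
r2 -> 1/23·r2
  [ 1  0   -3  -1      0 ]
  [ 0  1   -2   0  10/23 ]
  [ 0  7  -14   0      3 ]
r3 -> r3 − 7·r2
  [ 1  0  -3  -1      0 ]
  [ 0  1  -2   0  10/23 ]
  [ 0  0   0   0  -1/23 ]
r3 -> -23·r3
  [ 1  0  -3  -1      0 ]
  [ 0  1  -2   0  10/23 ]
  [ 0  0   0   0      1 ]
r2 -> r2 − 10/23·r3
  [ 1  0  -3  -1  0 ]
  [ 0  1  -2   0  0 ]
  [ 0  0   0   0  1 ]
Pivot columns are the columns containing a leading 1.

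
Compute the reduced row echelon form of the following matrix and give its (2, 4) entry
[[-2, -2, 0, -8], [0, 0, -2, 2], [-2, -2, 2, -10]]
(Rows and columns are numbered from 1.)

R1 := -1/2·R1
  [  1   1   0    4 ]
  [  0   0  -2    2 ]
  [ -2  -2   2  -10 ]
R3 := R3 + 2·R1
  [ 1  1   0   4 ]
  [ 0  0  -2   2 ]
  [ 0  0   2  -2 ]
R2 := -1/2·R2
  [ 1  1  0   4 ]
  [ 0  0  1  -1 ]
  [ 0  0  2  -2 ]
R3 := R3 − 2·R2
  [ 1  1  0   4 ]
  [ 0  0  1  -1 ]
  [ 0  0  0   0 ]

-1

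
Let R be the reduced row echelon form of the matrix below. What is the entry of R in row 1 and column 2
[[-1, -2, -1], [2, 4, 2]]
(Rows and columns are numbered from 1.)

Multiply r1 by -1.
  [ 1  2  1 ]
  [ 2  4  2 ]
Subtract 2 times r1 from r2.
  [ 1  2  1 ]
  [ 0  0  0 ]

2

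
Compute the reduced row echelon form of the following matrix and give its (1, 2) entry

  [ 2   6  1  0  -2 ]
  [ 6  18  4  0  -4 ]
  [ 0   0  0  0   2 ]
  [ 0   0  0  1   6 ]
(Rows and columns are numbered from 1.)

Multiply r1 by 1/2.
  [ 1   3  1/2  0  -1 ]
  [ 6  18    4  0  -4 ]
  [ 0   0    0  0   2 ]
  [ 0   0    0  1   6 ]
Subtract 6 times r1 from r2.
  [ 1  3  1/2  0  -1 ]
  [ 0  0    1  0   2 ]
  [ 0  0    0  0   2 ]
  [ 0  0    0  1   6 ]
Swap r3 and r4.
  [ 1  3  1/2  0  -1 ]
  [ 0  0    1  0   2 ]
  [ 0  0    0  1   6 ]
  [ 0  0    0  0   2 ]
Multiply r4 by 1/2.
  [ 1  3  1/2  0  -1 ]
  [ 0  0    1  0   2 ]
  [ 0  0    0  1   6 ]
  [ 0  0    0  0   1 ]
Subtract 6 times r4 from r3.
  [ 1  3  1/2  0  -1 ]
  [ 0  0    1  0   2 ]
  [ 0  0    0  1   0 ]
  [ 0  0    0  0   1 ]
Subtract 2 times r4 from r2.
  [ 1  3  1/2  0  -1 ]
  [ 0  0    1  0   0 ]
  [ 0  0    0  1   0 ]
  [ 0  0    0  0   1 ]
Add r4 to r1.
  [ 1  3  1/2  0  0 ]
  [ 0  0    1  0  0 ]
  [ 0  0    0  1  0 ]
  [ 0  0    0  0  1 ]
Subtract 1/2 times r2 from r1.
  [ 1  3  0  0  0 ]
  [ 0  0  1  0  0 ]
  [ 0  0  0  1  0 ]
  [ 0  0  0  0  1 ]

3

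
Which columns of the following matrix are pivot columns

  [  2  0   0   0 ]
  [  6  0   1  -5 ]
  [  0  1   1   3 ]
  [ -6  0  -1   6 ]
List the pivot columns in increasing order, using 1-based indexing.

ρ1 -> 1/2·ρ1
ρ2 -> ρ2 − 6·ρ1
ρ4 -> ρ4 + 6·ρ1
ρ2 ↔ ρ3
ρ4 -> ρ4 + ρ3
ρ3 -> ρ3 + 5·ρ4
ρ2 -> ρ2 − 3·ρ4
ρ2 -> ρ2 − ρ3
Pivot columns are the columns containing a leading 1.

1, 2, 3, 4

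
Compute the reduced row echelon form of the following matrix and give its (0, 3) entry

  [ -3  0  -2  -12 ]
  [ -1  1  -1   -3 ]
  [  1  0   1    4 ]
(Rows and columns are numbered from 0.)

ρ1 ← -1/3·ρ1
  [  1  0  2/3   4 ]
  [ -1  1   -1  -3 ]
  [  1  0    1   4 ]
ρ2 ← ρ2 + ρ1
  [ 1  0   2/3  4 ]
  [ 0  1  -1/3  1 ]
  [ 1  0     1  4 ]
ρ3 ← ρ3 − ρ1
  [ 1  0   2/3  4 ]
  [ 0  1  -1/3  1 ]
  [ 0  0   1/3  0 ]
ρ3 ← 3·ρ3
  [ 1  0   2/3  4 ]
  [ 0  1  -1/3  1 ]
  [ 0  0     1  0 ]
ρ2 ← ρ2 + 1/3·ρ3
  [ 1  0  2/3  4 ]
  [ 0  1    0  1 ]
  [ 0  0    1  0 ]
ρ1 ← ρ1 − 2/3·ρ3
  [ 1  0  0  4 ]
  [ 0  1  0  1 ]
  [ 0  0  1  0 ]

4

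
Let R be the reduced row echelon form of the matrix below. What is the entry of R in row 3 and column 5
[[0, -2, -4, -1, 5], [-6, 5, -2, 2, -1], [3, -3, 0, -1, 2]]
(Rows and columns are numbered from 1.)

1

R1 <=> R2
  [ -6   5  -2   2  -1 ]
  [  0  -2  -4  -1   5 ]
  [  3  -3   0  -1   2 ]
R1 → -1/6·R1
  [ 1  -5/6  1/3  -1/3  1/6 ]
  [ 0    -2   -4    -1    5 ]
  [ 3    -3    0    -1    2 ]
R3 → R3 − 3·R1
  [ 1  -5/6  1/3  -1/3  1/6 ]
  [ 0    -2   -4    -1    5 ]
  [ 0  -1/2   -1     0  3/2 ]
R2 → -1/2·R2
  [ 1  -5/6  1/3  -1/3   1/6 ]
  [ 0     1    2   1/2  -5/2 ]
  [ 0  -1/2   -1     0   3/2 ]
R3 → R3 + 1/2·R2
  [ 1  -5/6  1/3  -1/3   1/6 ]
  [ 0     1    2   1/2  -5/2 ]
  [ 0     0    0   1/4   1/4 ]
R3 → 4·R3
  [ 1  -5/6  1/3  -1/3   1/6 ]
  [ 0     1    2   1/2  -5/2 ]
  [ 0     0    0     1     1 ]
R2 → R2 − 1/2·R3
  [ 1  -5/6  1/3  -1/3  1/6 ]
  [ 0     1    2     0   -3 ]
  [ 0     0    0     1    1 ]
R1 → R1 + 1/3·R3
  [ 1  -5/6  1/3  0  1/2 ]
  [ 0     1    2  0   -3 ]
  [ 0     0    0  1    1 ]
R1 → R1 + 5/6·R2
  [ 1  0  2  0  -2 ]
  [ 0  1  2  0  -3 ]
  [ 0  0  0  1   1 ]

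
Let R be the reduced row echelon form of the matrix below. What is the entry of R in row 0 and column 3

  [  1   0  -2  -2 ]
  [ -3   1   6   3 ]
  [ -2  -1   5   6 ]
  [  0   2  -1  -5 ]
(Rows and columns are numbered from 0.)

-4

Add 3 times r1 to r2.
  [  1   0  -2  -2 ]
  [  0   1   0  -3 ]
  [ -2  -1   5   6 ]
  [  0   2  -1  -5 ]
Add 2 times r1 to r3.
  [ 1   0  -2  -2 ]
  [ 0   1   0  -3 ]
  [ 0  -1   1   2 ]
  [ 0   2  -1  -5 ]
Add r2 to r3.
  [ 1  0  -2  -2 ]
  [ 0  1   0  -3 ]
  [ 0  0   1  -1 ]
  [ 0  2  -1  -5 ]
Subtract 2 times r2 from r4.
  [ 1  0  -2  -2 ]
  [ 0  1   0  -3 ]
  [ 0  0   1  -1 ]
  [ 0  0  -1   1 ]
Add r3 to r4.
  [ 1  0  -2  -2 ]
  [ 0  1   0  -3 ]
  [ 0  0   1  -1 ]
  [ 0  0   0   0 ]
Add 2 times r3 to r1.
  [ 1  0  0  -4 ]
  [ 0  1  0  -3 ]
  [ 0  0  1  -1 ]
  [ 0  0  0   0 ]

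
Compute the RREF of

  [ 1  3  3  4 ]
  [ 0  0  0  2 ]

ρ2 := 1/2·ρ2
  [ 1  3  3  4 ]
  [ 0  0  0  1 ]
ρ1 := ρ1 − 4·ρ2
  [ 1  3  3  0 ]
  [ 0  0  0  1 ]

[[1, 3, 3, 0], [0, 0, 0, 1]]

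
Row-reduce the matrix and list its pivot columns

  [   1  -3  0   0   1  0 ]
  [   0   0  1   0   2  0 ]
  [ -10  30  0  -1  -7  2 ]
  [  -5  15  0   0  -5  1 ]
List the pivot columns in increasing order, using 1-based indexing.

ρ3 → ρ3 + 10·ρ1
ρ4 → ρ4 + 5·ρ1
ρ3 → -1·ρ3
ρ3 → ρ3 + 2·ρ4
Pivot columns are the columns containing a leading 1.

1, 3, 4, 6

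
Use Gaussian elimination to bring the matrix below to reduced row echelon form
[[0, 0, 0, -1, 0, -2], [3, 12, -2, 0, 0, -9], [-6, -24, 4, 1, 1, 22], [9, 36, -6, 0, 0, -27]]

[[1, 4, -2/3, 0, 0, -3], [0, 0, 0, 1, 0, 2], [0, 0, 0, 0, 1, 2], [0, 0, 0, 0, 0, 0]]

r1 <=> r2
  [  3   12  -2   0  0   -9 ]
  [  0    0   0  -1  0   -2 ]
  [ -6  -24   4   1  1   22 ]
  [  9   36  -6   0  0  -27 ]
r1 -> 1/3·r1
  [  1    4  -2/3   0  0   -3 ]
  [  0    0     0  -1  0   -2 ]
  [ -6  -24     4   1  1   22 ]
  [  9   36    -6   0  0  -27 ]
r3 -> r3 + 6·r1
  [ 1   4  -2/3   0  0   -3 ]
  [ 0   0     0  -1  0   -2 ]
  [ 0   0     0   1  1    4 ]
  [ 9  36    -6   0  0  -27 ]
r4 -> r4 − 9·r1
  [ 1  4  -2/3   0  0  -3 ]
  [ 0  0     0  -1  0  -2 ]
  [ 0  0     0   1  1   4 ]
  [ 0  0     0   0  0   0 ]
r2 -> -1·r2
  [ 1  4  -2/3  0  0  -3 ]
  [ 0  0     0  1  0   2 ]
  [ 0  0     0  1  1   4 ]
  [ 0  0     0  0  0   0 ]
r3 -> r3 − r2
  [ 1  4  -2/3  0  0  -3 ]
  [ 0  0     0  1  0   2 ]
  [ 0  0     0  0  1   2 ]
  [ 0  0     0  0  0   0 ]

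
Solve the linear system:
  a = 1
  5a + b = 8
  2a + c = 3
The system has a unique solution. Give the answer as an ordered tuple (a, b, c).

Form the augmented matrix and row-reduce:
  [ 1  0  0  |  1 ]
  [ 5  1  0  |  8 ]
  [ 2  0  1  |  3 ]
R2 ← R2 − 5·R1
  [ 1  0  0  |  1 ]
  [ 0  1  0  |  3 ]
  [ 2  0  1  |  3 ]
R3 ← R3 − 2·R1
  [ 1  0  0  |  1 ]
  [ 0  1  0  |  3 ]
  [ 0  0  1  |  1 ]
Reading off the last column: a = 1, b = 3, c = 1.

(1, 3, 1)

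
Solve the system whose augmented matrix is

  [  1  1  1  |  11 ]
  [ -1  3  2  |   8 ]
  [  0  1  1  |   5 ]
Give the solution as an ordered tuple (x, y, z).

Add R1 to R2.
  [ 1  1  1  |  11 ]
  [ 0  4  3  |  19 ]
  [ 0  1  1  |   5 ]
Multiply R2 by 1/4.
  [ 1  1    1  |    11 ]
  [ 0  1  3/4  |  19/4 ]
  [ 0  1    1  |     5 ]
Subtract R2 from R3.
  [ 1  1    1  |    11 ]
  [ 0  1  3/4  |  19/4 ]
  [ 0  0  1/4  |   1/4 ]
Multiply R3 by 4.
  [ 1  1    1  |    11 ]
  [ 0  1  3/4  |  19/4 ]
  [ 0  0    1  |     1 ]
Subtract 3/4 times R3 from R2.
  [ 1  1  1  |  11 ]
  [ 0  1  0  |   4 ]
  [ 0  0  1  |   1 ]
Subtract R3 from R1.
  [ 1  1  0  |  10 ]
  [ 0  1  0  |   4 ]
  [ 0  0  1  |   1 ]
Subtract R2 from R1.
  [ 1  0  0  |  6 ]
  [ 0  1  0  |  4 ]
  [ 0  0  1  |  1 ]
Reading off the last column: x = 6, y = 4, z = 1.

(6, 4, 1)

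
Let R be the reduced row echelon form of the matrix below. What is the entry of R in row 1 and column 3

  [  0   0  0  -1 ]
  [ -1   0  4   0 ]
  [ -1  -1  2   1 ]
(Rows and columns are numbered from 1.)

-4

r1 <-> r2
  [ -1   0  4   0 ]
  [  0   0  0  -1 ]
  [ -1  -1  2   1 ]
r1 := -1·r1
  [  1   0  -4   0 ]
  [  0   0   0  -1 ]
  [ -1  -1   2   1 ]
r3 := r3 + r1
  [ 1   0  -4   0 ]
  [ 0   0   0  -1 ]
  [ 0  -1  -2   1 ]
r2 <-> r3
  [ 1   0  -4   0 ]
  [ 0  -1  -2   1 ]
  [ 0   0   0  -1 ]
r2 := -1·r2
  [ 1  0  -4   0 ]
  [ 0  1   2  -1 ]
  [ 0  0   0  -1 ]
r3 := -1·r3
  [ 1  0  -4   0 ]
  [ 0  1   2  -1 ]
  [ 0  0   0   1 ]
r2 := r2 + r3
  [ 1  0  -4  0 ]
  [ 0  1   2  0 ]
  [ 0  0   0  1 ]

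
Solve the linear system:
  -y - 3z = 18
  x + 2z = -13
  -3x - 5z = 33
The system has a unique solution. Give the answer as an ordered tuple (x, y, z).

(-1, 0, -6)

Form the augmented matrix and row-reduce:
  [  0  -1  -3  |   18 ]
  [  1   0   2  |  -13 ]
  [ -3   0  -5  |   33 ]
Swap R1 and R2.
  [  1   0   2  |  -13 ]
  [  0  -1  -3  |   18 ]
  [ -3   0  -5  |   33 ]
Add 3 times R1 to R3.
  [ 1   0   2  |  -13 ]
  [ 0  -1  -3  |   18 ]
  [ 0   0   1  |   -6 ]
Multiply R2 by -1.
  [ 1  0  2  |  -13 ]
  [ 0  1  3  |  -18 ]
  [ 0  0  1  |   -6 ]
Subtract 3 times R3 from R2.
  [ 1  0  2  |  -13 ]
  [ 0  1  0  |    0 ]
  [ 0  0  1  |   -6 ]
Subtract 2 times R3 from R1.
  [ 1  0  0  |  -1 ]
  [ 0  1  0  |   0 ]
  [ 0  0  1  |  -6 ]
Reading off the last column: x = -1, y = 0, z = -6.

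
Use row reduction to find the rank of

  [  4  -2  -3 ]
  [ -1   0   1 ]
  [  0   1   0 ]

R1 := 1/4·R1
  [  1  -1/2  -3/4 ]
  [ -1     0     1 ]
  [  0     1     0 ]
R2 := R2 + R1
  [ 1  -1/2  -3/4 ]
  [ 0  -1/2   1/4 ]
  [ 0     1     0 ]
R2 := -2·R2
  [ 1  -1/2  -3/4 ]
  [ 0     1  -1/2 ]
  [ 0     1     0 ]
R3 := R3 − R2
  [ 1  -1/2  -3/4 ]
  [ 0     1  -1/2 ]
  [ 0     0   1/2 ]
R3 := 2·R3
  [ 1  -1/2  -3/4 ]
  [ 0     1  -1/2 ]
  [ 0     0     1 ]
R2 := R2 + 1/2·R3
  [ 1  -1/2  -3/4 ]
  [ 0     1     0 ]
  [ 0     0     1 ]
R1 := R1 + 3/4·R3
  [ 1  -1/2  0 ]
  [ 0     1  0 ]
  [ 0     0  1 ]
R1 := R1 + 1/2·R2
  [ 1  0  0 ]
  [ 0  1  0 ]
  [ 0  0  1 ]
The reduced form has 3 nonzero rows.

rank = 3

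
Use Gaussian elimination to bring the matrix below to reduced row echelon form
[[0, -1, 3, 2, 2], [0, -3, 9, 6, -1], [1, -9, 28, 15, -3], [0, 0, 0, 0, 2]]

[[1, 0, 1, -3, 0], [0, 1, -3, -2, 0], [0, 0, 0, 0, 1], [0, 0, 0, 0, 0]]

R1 <-> R3
  [ 1  -9  28  15  -3 ]
  [ 0  -3   9   6  -1 ]
  [ 0  -1   3   2   2 ]
  [ 0   0   0   0   2 ]
R2 → -1/3·R2
  [ 1  -9  28  15   -3 ]
  [ 0   1  -3  -2  1/3 ]
  [ 0  -1   3   2    2 ]
  [ 0   0   0   0    2 ]
R3 → R3 + R2
  [ 1  -9  28  15   -3 ]
  [ 0   1  -3  -2  1/3 ]
  [ 0   0   0   0  7/3 ]
  [ 0   0   0   0    2 ]
R3 → 3/7·R3
  [ 1  -9  28  15   -3 ]
  [ 0   1  -3  -2  1/3 ]
  [ 0   0   0   0    1 ]
  [ 0   0   0   0    2 ]
R4 → R4 − 2·R3
  [ 1  -9  28  15   -3 ]
  [ 0   1  -3  -2  1/3 ]
  [ 0   0   0   0    1 ]
  [ 0   0   0   0    0 ]
R2 → R2 − 1/3·R3
  [ 1  -9  28  15  -3 ]
  [ 0   1  -3  -2   0 ]
  [ 0   0   0   0   1 ]
  [ 0   0   0   0   0 ]
R1 → R1 + 3·R3
  [ 1  -9  28  15  0 ]
  [ 0   1  -3  -2  0 ]
  [ 0   0   0   0  1 ]
  [ 0   0   0   0  0 ]
R1 → R1 + 9·R2
  [ 1  0   1  -3  0 ]
  [ 0  1  -3  -2  0 ]
  [ 0  0   0   0  1 ]
  [ 0  0   0   0  0 ]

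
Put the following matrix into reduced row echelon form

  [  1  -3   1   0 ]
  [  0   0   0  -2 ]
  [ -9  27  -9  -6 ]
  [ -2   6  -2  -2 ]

[[1, -3, 1, 0], [0, 0, 0, 1], [0, 0, 0, 0], [0, 0, 0, 0]]

r3 -> r3 + 9·r1
r4 -> r4 + 2·r1
r2 -> -1/2·r2
r3 -> r3 + 6·r2
r4 -> r4 + 2·r2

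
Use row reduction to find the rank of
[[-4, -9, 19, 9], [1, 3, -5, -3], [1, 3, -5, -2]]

rank = 3

r1 ← -1/4·r1
r2 ← r2 − r1
r3 ← r3 − r1
r2 ← 4/3·r2
r3 ← r3 − 3/4·r2
r2 ← r2 + r3
r1 ← r1 + 9/4·r3
r1 ← r1 − 9/4·r2
The reduced form has 3 nonzero rows.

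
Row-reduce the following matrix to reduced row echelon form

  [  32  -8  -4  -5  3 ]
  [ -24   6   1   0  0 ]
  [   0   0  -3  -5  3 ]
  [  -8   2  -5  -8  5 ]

r1 -> 1/32·r1
r2 -> r2 + 24·r1
r4 -> r4 + 8·r1
r2 -> -1/2·r2
r3 -> r3 + 3·r2
r4 -> r4 + 6·r2
r3 -> 8/5·r3
r4 -> r4 − 2·r3
r4 -> 5·r4
r3 -> r3 + 3/5·r4
r2 -> r2 + 9/8·r4
r1 -> r1 − 3/32·r4
r2 -> r2 − 15/8·r3
r1 -> r1 + 5/32·r3
r1 -> r1 + 1/8·r2

[[1, -1/4, 0, 0, 0], [0, 0, 1, 0, 0], [0, 0, 0, 1, 0], [0, 0, 0, 0, 1]]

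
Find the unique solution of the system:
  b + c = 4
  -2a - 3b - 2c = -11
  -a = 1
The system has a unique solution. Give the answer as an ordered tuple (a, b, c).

(-1, 5, -1)

Form the augmented matrix and row-reduce:
  [  0   1   1  |    4 ]
  [ -2  -3  -2  |  -11 ]
  [ -1   0   0  |    1 ]
Swap R1 and R2.
  [ -2  -3  -2  |  -11 ]
  [  0   1   1  |    4 ]
  [ -1   0   0  |    1 ]
Multiply R1 by -1/2.
  [  1  3/2  1  |  11/2 ]
  [  0    1  1  |     4 ]
  [ -1    0  0  |     1 ]
Add R1 to R3.
  [ 1  3/2  1  |  11/2 ]
  [ 0    1  1  |     4 ]
  [ 0  3/2  1  |  13/2 ]
Subtract 3/2 times R2 from R3.
  [ 1  3/2     1  |  11/2 ]
  [ 0    1     1  |     4 ]
  [ 0    0  -1/2  |   1/2 ]
Multiply R3 by -2.
  [ 1  3/2  1  |  11/2 ]
  [ 0    1  1  |     4 ]
  [ 0    0  1  |    -1 ]
Subtract R3 from R2.
  [ 1  3/2  1  |  11/2 ]
  [ 0    1  0  |     5 ]
  [ 0    0  1  |    -1 ]
Subtract R3 from R1.
  [ 1  3/2  0  |  13/2 ]
  [ 0    1  0  |     5 ]
  [ 0    0  1  |    -1 ]
Subtract 3/2 times R2 from R1.
  [ 1  0  0  |  -1 ]
  [ 0  1  0  |   5 ]
  [ 0  0  1  |  -1 ]
Reading off the last column: a = -1, b = 5, c = -1.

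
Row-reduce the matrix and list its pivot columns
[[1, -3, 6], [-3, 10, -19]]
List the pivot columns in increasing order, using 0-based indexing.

0, 1

r2 := r2 + 3·r1
  [ 1  -3   6 ]
  [ 0   1  -1 ]
r1 := r1 + 3·r2
  [ 1  0   3 ]
  [ 0  1  -1 ]
Pivot columns are the columns containing a leading 1.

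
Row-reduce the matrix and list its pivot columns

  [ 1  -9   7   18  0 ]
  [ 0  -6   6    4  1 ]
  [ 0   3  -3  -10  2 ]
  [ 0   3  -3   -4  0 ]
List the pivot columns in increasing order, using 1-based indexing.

1, 2, 4, 5

R2 ← -1/6·R2
  [ 1  -9   7    18     0 ]
  [ 0   1  -1  -2/3  -1/6 ]
  [ 0   3  -3   -10     2 ]
  [ 0   3  -3    -4     0 ]
R3 ← R3 − 3·R2
  [ 1  -9   7    18     0 ]
  [ 0   1  -1  -2/3  -1/6 ]
  [ 0   0   0    -8   5/2 ]
  [ 0   3  -3    -4     0 ]
R4 ← R4 − 3·R2
  [ 1  -9   7    18     0 ]
  [ 0   1  -1  -2/3  -1/6 ]
  [ 0   0   0    -8   5/2 ]
  [ 0   0   0    -2   1/2 ]
R3 ← -1/8·R3
  [ 1  -9   7    18      0 ]
  [ 0   1  -1  -2/3   -1/6 ]
  [ 0   0   0     1  -5/16 ]
  [ 0   0   0    -2    1/2 ]
R4 ← R4 + 2·R3
  [ 1  -9   7    18      0 ]
  [ 0   1  -1  -2/3   -1/6 ]
  [ 0   0   0     1  -5/16 ]
  [ 0   0   0     0   -1/8 ]
R4 ← -8·R4
  [ 1  -9   7    18      0 ]
  [ 0   1  -1  -2/3   -1/6 ]
  [ 0   0   0     1  -5/16 ]
  [ 0   0   0     0      1 ]
R3 ← R3 + 5/16·R4
  [ 1  -9   7    18     0 ]
  [ 0   1  -1  -2/3  -1/6 ]
  [ 0   0   0     1     0 ]
  [ 0   0   0     0     1 ]
R2 ← R2 + 1/6·R4
  [ 1  -9   7    18  0 ]
  [ 0   1  -1  -2/3  0 ]
  [ 0   0   0     1  0 ]
  [ 0   0   0     0  1 ]
R2 ← R2 + 2/3·R3
  [ 1  -9   7  18  0 ]
  [ 0   1  -1   0  0 ]
  [ 0   0   0   1  0 ]
  [ 0   0   0   0  1 ]
R1 ← R1 − 18·R3
  [ 1  -9   7  0  0 ]
  [ 0   1  -1  0  0 ]
  [ 0   0   0  1  0 ]
  [ 0   0   0  0  1 ]
R1 ← R1 + 9·R2
  [ 1  0  -2  0  0 ]
  [ 0  1  -1  0  0 ]
  [ 0  0   0  1  0 ]
  [ 0  0   0  0  1 ]
Pivot columns are the columns containing a leading 1.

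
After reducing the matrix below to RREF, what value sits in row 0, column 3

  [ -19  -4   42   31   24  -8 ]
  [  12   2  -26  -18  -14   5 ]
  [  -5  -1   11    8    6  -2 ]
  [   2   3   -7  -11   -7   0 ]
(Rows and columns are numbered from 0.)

-1

R1 → -1/19·R1
  [  1  4/19  -42/19  -31/19  -24/19  8/19 ]
  [ 12     2     -26     -18     -14     5 ]
  [ -5    -1      11       8       6    -2 ]
  [  2     3      -7     -11      -7     0 ]
R2 → R2 − 12·R1
  [  1    4/19  -42/19  -31/19  -24/19   8/19 ]
  [  0  -10/19   10/19   30/19   22/19  -1/19 ]
  [ -5      -1      11       8       6     -2 ]
  [  2       3      -7     -11      -7      0 ]
R3 → R3 + 5·R1
  [ 1    4/19  -42/19  -31/19  -24/19   8/19 ]
  [ 0  -10/19   10/19   30/19   22/19  -1/19 ]
  [ 0    1/19   -1/19   -3/19   -6/19   2/19 ]
  [ 2       3      -7     -11      -7      0 ]
R4 → R4 − 2·R1
  [ 1    4/19  -42/19   -31/19  -24/19    8/19 ]
  [ 0  -10/19   10/19    30/19   22/19   -1/19 ]
  [ 0    1/19   -1/19    -3/19   -6/19    2/19 ]
  [ 0   49/19  -49/19  -147/19  -85/19  -16/19 ]
R2 → -19/10·R2
  [ 1   4/19  -42/19   -31/19  -24/19    8/19 ]
  [ 0      1      -1       -3   -11/5    1/10 ]
  [ 0   1/19   -1/19    -3/19   -6/19    2/19 ]
  [ 0  49/19  -49/19  -147/19  -85/19  -16/19 ]
R3 → R3 − 1/19·R2
  [ 1   4/19  -42/19   -31/19  -24/19    8/19 ]
  [ 0      1      -1       -3   -11/5    1/10 ]
  [ 0      0       0        0    -1/5    1/10 ]
  [ 0  49/19  -49/19  -147/19  -85/19  -16/19 ]
R4 → R4 − 49/19·R2
  [ 1  4/19  -42/19  -31/19  -24/19    8/19 ]
  [ 0     1      -1      -3   -11/5    1/10 ]
  [ 0     0       0       0    -1/5    1/10 ]
  [ 0     0       0       0     6/5  -11/10 ]
R3 → -5·R3
  [ 1  4/19  -42/19  -31/19  -24/19    8/19 ]
  [ 0     1      -1      -3   -11/5    1/10 ]
  [ 0     0       0       0       1    -1/2 ]
  [ 0     0       0       0     6/5  -11/10 ]
R4 → R4 − 6/5·R3
  [ 1  4/19  -42/19  -31/19  -24/19  8/19 ]
  [ 0     1      -1      -3   -11/5  1/10 ]
  [ 0     0       0       0       1  -1/2 ]
  [ 0     0       0       0       0  -1/2 ]
R4 → -2·R4
  [ 1  4/19  -42/19  -31/19  -24/19  8/19 ]
  [ 0     1      -1      -3   -11/5  1/10 ]
  [ 0     0       0       0       1  -1/2 ]
  [ 0     0       0       0       0     1 ]
R3 → R3 + 1/2·R4
  [ 1  4/19  -42/19  -31/19  -24/19  8/19 ]
  [ 0     1      -1      -3   -11/5  1/10 ]
  [ 0     0       0       0       1     0 ]
  [ 0     0       0       0       0     1 ]
R2 → R2 − 1/10·R4
  [ 1  4/19  -42/19  -31/19  -24/19  8/19 ]
  [ 0     1      -1      -3   -11/5     0 ]
  [ 0     0       0       0       1     0 ]
  [ 0     0       0       0       0     1 ]
R1 → R1 − 8/19·R4
  [ 1  4/19  -42/19  -31/19  -24/19  0 ]
  [ 0     1      -1      -3   -11/5  0 ]
  [ 0     0       0       0       1  0 ]
  [ 0     0       0       0       0  1 ]
R2 → R2 + 11/5·R3
  [ 1  4/19  -42/19  -31/19  -24/19  0 ]
  [ 0     1      -1      -3       0  0 ]
  [ 0     0       0       0       1  0 ]
  [ 0     0       0       0       0  1 ]
R1 → R1 + 24/19·R3
  [ 1  4/19  -42/19  -31/19  0  0 ]
  [ 0     1      -1      -3  0  0 ]
  [ 0     0       0       0  1  0 ]
  [ 0     0       0       0  0  1 ]
R1 → R1 − 4/19·R2
  [ 1  0  -2  -1  0  0 ]
  [ 0  1  -1  -3  0  0 ]
  [ 0  0   0   0  1  0 ]
  [ 0  0   0   0  0  1 ]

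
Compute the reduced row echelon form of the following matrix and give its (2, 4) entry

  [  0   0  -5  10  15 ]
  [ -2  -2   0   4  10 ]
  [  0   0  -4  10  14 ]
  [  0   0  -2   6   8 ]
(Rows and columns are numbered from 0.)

R1 ↔ R2
  [ -2  -2   0   4  10 ]
  [  0   0  -5  10  15 ]
  [  0   0  -4  10  14 ]
  [  0   0  -2   6   8 ]
R1 := -1/2·R1
  [ 1  1   0  -2  -5 ]
  [ 0  0  -5  10  15 ]
  [ 0  0  -4  10  14 ]
  [ 0  0  -2   6   8 ]
R2 := -1/5·R2
  [ 1  1   0  -2  -5 ]
  [ 0  0   1  -2  -3 ]
  [ 0  0  -4  10  14 ]
  [ 0  0  -2   6   8 ]
R3 := R3 + 4·R2
  [ 1  1   0  -2  -5 ]
  [ 0  0   1  -2  -3 ]
  [ 0  0   0   2   2 ]
  [ 0  0  -2   6   8 ]
R4 := R4 + 2·R2
  [ 1  1  0  -2  -5 ]
  [ 0  0  1  -2  -3 ]
  [ 0  0  0   2   2 ]
  [ 0  0  0   2   2 ]
R3 := 1/2·R3
  [ 1  1  0  -2  -5 ]
  [ 0  0  1  -2  -3 ]
  [ 0  0  0   1   1 ]
  [ 0  0  0   2   2 ]
R4 := R4 − 2·R3
  [ 1  1  0  -2  -5 ]
  [ 0  0  1  -2  -3 ]
  [ 0  0  0   1   1 ]
  [ 0  0  0   0   0 ]
R2 := R2 + 2·R3
  [ 1  1  0  -2  -5 ]
  [ 0  0  1   0  -1 ]
  [ 0  0  0   1   1 ]
  [ 0  0  0   0   0 ]
R1 := R1 + 2·R3
  [ 1  1  0  0  -3 ]
  [ 0  0  1  0  -1 ]
  [ 0  0  0  1   1 ]
  [ 0  0  0  0   0 ]

1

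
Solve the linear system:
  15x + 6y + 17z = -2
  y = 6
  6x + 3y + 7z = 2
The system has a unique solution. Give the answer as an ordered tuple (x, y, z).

Form the augmented matrix and row-reduce:
  [ 15  6  17  |  -2 ]
  [  0  1   0  |   6 ]
  [  6  3   7  |   2 ]
R1 -> 1/15·R1
  [ 1  2/5  17/15  |  -2/15 ]
  [ 0    1      0  |      6 ]
  [ 6    3      7  |      2 ]
R3 -> R3 − 6·R1
  [ 1  2/5  17/15  |  -2/15 ]
  [ 0    1      0  |      6 ]
  [ 0  3/5    1/5  |   14/5 ]
R3 -> R3 − 3/5·R2
  [ 1  2/5  17/15  |  -2/15 ]
  [ 0    1      0  |      6 ]
  [ 0    0    1/5  |   -4/5 ]
R3 -> 5·R3
  [ 1  2/5  17/15  |  -2/15 ]
  [ 0    1      0  |      6 ]
  [ 0    0      1  |     -4 ]
R1 -> R1 − 17/15·R3
  [ 1  2/5  0  |  22/5 ]
  [ 0    1  0  |     6 ]
  [ 0    0  1  |    -4 ]
R1 -> R1 − 2/5·R2
  [ 1  0  0  |   2 ]
  [ 0  1  0  |   6 ]
  [ 0  0  1  |  -4 ]
Reading off the last column: x = 2, y = 6, z = -4.

(2, 6, -4)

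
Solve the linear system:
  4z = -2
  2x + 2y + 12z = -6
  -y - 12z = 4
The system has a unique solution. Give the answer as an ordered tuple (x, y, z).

Form the augmented matrix and row-reduce:
  [ 0   0    4  |  -2 ]
  [ 2   2   12  |  -6 ]
  [ 0  -1  -12  |   4 ]
Swap r1 and r2.
  [ 2   2   12  |  -6 ]
  [ 0   0    4  |  -2 ]
  [ 0  -1  -12  |   4 ]
Multiply r1 by 1/2.
  [ 1   1    6  |  -3 ]
  [ 0   0    4  |  -2 ]
  [ 0  -1  -12  |   4 ]
Swap r2 and r3.
  [ 1   1    6  |  -3 ]
  [ 0  -1  -12  |   4 ]
  [ 0   0    4  |  -2 ]
Multiply r2 by -1.
  [ 1  1   6  |  -3 ]
  [ 0  1  12  |  -4 ]
  [ 0  0   4  |  -2 ]
Multiply r3 by 1/4.
  [ 1  1   6  |    -3 ]
  [ 0  1  12  |    -4 ]
  [ 0  0   1  |  -1/2 ]
Subtract 12 times r3 from r2.
  [ 1  1  6  |    -3 ]
  [ 0  1  0  |     2 ]
  [ 0  0  1  |  -1/2 ]
Subtract 6 times r3 from r1.
  [ 1  1  0  |     0 ]
  [ 0  1  0  |     2 ]
  [ 0  0  1  |  -1/2 ]
Subtract r2 from r1.
  [ 1  0  0  |    -2 ]
  [ 0  1  0  |     2 ]
  [ 0  0  1  |  -1/2 ]
Reading off the last column: x = -2, y = 2, z = -1/2.

(-2, 2, -1/2)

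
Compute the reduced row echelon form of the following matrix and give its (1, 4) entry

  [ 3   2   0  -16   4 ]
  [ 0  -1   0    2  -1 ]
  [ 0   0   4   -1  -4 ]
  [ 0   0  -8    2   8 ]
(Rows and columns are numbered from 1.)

-4

ρ1 := 1/3·ρ1
  [ 1  2/3   0  -16/3  4/3 ]
  [ 0   -1   0      2   -1 ]
  [ 0    0   4     -1   -4 ]
  [ 0    0  -8      2    8 ]
ρ2 := -1·ρ2
  [ 1  2/3   0  -16/3  4/3 ]
  [ 0    1   0     -2    1 ]
  [ 0    0   4     -1   -4 ]
  [ 0    0  -8      2    8 ]
ρ3 := 1/4·ρ3
  [ 1  2/3   0  -16/3  4/3 ]
  [ 0    1   0     -2    1 ]
  [ 0    0   1   -1/4   -1 ]
  [ 0    0  -8      2    8 ]
ρ4 := ρ4 + 8·ρ3
  [ 1  2/3  0  -16/3  4/3 ]
  [ 0    1  0     -2    1 ]
  [ 0    0  1   -1/4   -1 ]
  [ 0    0  0      0    0 ]
ρ1 := ρ1 − 2/3·ρ2
  [ 1  0  0    -4  2/3 ]
  [ 0  1  0    -2    1 ]
  [ 0  0  1  -1/4   -1 ]
  [ 0  0  0     0    0 ]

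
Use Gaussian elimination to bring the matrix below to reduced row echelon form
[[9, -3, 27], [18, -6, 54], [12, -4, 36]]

r1 ← 1/9·r1
r2 ← r2 − 18·r1
r3 ← r3 − 12·r1

[[1, -1/3, 3], [0, 0, 0], [0, 0, 0]]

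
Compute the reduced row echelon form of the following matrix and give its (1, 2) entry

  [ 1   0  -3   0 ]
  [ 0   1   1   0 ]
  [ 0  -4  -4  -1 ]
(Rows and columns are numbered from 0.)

1

R3 -> R3 + 4·R2
  [ 1  0  -3   0 ]
  [ 0  1   1   0 ]
  [ 0  0   0  -1 ]
R3 -> -1·R3
  [ 1  0  -3  0 ]
  [ 0  1   1  0 ]
  [ 0  0   0  1 ]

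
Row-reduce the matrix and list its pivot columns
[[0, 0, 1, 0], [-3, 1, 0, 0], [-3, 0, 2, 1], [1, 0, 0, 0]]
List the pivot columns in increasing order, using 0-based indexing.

r1 <=> r2
  [ -3  1  0  0 ]
  [  0  0  1  0 ]
  [ -3  0  2  1 ]
  [  1  0  0  0 ]
r1 := -1/3·r1
  [  1  -1/3  0  0 ]
  [  0     0  1  0 ]
  [ -3     0  2  1 ]
  [  1     0  0  0 ]
r3 := r3 + 3·r1
  [ 1  -1/3  0  0 ]
  [ 0     0  1  0 ]
  [ 0    -1  2  1 ]
  [ 1     0  0  0 ]
r4 := r4 − r1
  [ 1  -1/3  0  0 ]
  [ 0     0  1  0 ]
  [ 0    -1  2  1 ]
  [ 0   1/3  0  0 ]
r2 <=> r3
  [ 1  -1/3  0  0 ]
  [ 0    -1  2  1 ]
  [ 0     0  1  0 ]
  [ 0   1/3  0  0 ]
r2 := -1·r2
  [ 1  -1/3   0   0 ]
  [ 0     1  -2  -1 ]
  [ 0     0   1   0 ]
  [ 0   1/3   0   0 ]
r4 := r4 − 1/3·r2
  [ 1  -1/3    0    0 ]
  [ 0     1   -2   -1 ]
  [ 0     0    1    0 ]
  [ 0     0  2/3  1/3 ]
r4 := r4 − 2/3·r3
  [ 1  -1/3   0    0 ]
  [ 0     1  -2   -1 ]
  [ 0     0   1    0 ]
  [ 0     0   0  1/3 ]
r4 := 3·r4
  [ 1  -1/3   0   0 ]
  [ 0     1  -2  -1 ]
  [ 0     0   1   0 ]
  [ 0     0   0   1 ]
r2 := r2 + r4
  [ 1  -1/3   0  0 ]
  [ 0     1  -2  0 ]
  [ 0     0   1  0 ]
  [ 0     0   0  1 ]
r2 := r2 + 2·r3
  [ 1  -1/3  0  0 ]
  [ 0     1  0  0 ]
  [ 0     0  1  0 ]
  [ 0     0  0  1 ]
r1 := r1 + 1/3·r2
  [ 1  0  0  0 ]
  [ 0  1  0  0 ]
  [ 0  0  1  0 ]
  [ 0  0  0  1 ]
Pivot columns are the columns containing a leading 1.

0, 1, 2, 3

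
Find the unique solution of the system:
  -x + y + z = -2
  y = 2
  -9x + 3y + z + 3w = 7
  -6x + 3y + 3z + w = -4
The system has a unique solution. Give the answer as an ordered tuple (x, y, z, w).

(-1, 2, -5, -1)

Form the augmented matrix and row-reduce:
  [ -1  1  1  0  |  -2 ]
  [  0  1  0  0  |   2 ]
  [ -9  3  1  3  |   7 ]
  [ -6  3  3  1  |  -4 ]
r1 ← -1·r1
  [  1  -1  -1  0  |   2 ]
  [  0   1   0  0  |   2 ]
  [ -9   3   1  3  |   7 ]
  [ -6   3   3  1  |  -4 ]
r3 ← r3 + 9·r1
  [  1  -1  -1  0  |   2 ]
  [  0   1   0  0  |   2 ]
  [  0  -6  -8  3  |  25 ]
  [ -6   3   3  1  |  -4 ]
r4 ← r4 + 6·r1
  [ 1  -1  -1  0  |   2 ]
  [ 0   1   0  0  |   2 ]
  [ 0  -6  -8  3  |  25 ]
  [ 0  -3  -3  1  |   8 ]
r3 ← r3 + 6·r2
  [ 1  -1  -1  0  |   2 ]
  [ 0   1   0  0  |   2 ]
  [ 0   0  -8  3  |  37 ]
  [ 0  -3  -3  1  |   8 ]
r4 ← r4 + 3·r2
  [ 1  -1  -1  0  |   2 ]
  [ 0   1   0  0  |   2 ]
  [ 0   0  -8  3  |  37 ]
  [ 0   0  -3  1  |  14 ]
r3 ← -1/8·r3
  [ 1  -1  -1     0  |      2 ]
  [ 0   1   0     0  |      2 ]
  [ 0   0   1  -3/8  |  -37/8 ]
  [ 0   0  -3     1  |     14 ]
r4 ← r4 + 3·r3
  [ 1  -1  -1     0  |      2 ]
  [ 0   1   0     0  |      2 ]
  [ 0   0   1  -3/8  |  -37/8 ]
  [ 0   0   0  -1/8  |    1/8 ]
r4 ← -8·r4
  [ 1  -1  -1     0  |      2 ]
  [ 0   1   0     0  |      2 ]
  [ 0   0   1  -3/8  |  -37/8 ]
  [ 0   0   0     1  |     -1 ]
r3 ← r3 + 3/8·r4
  [ 1  -1  -1  0  |   2 ]
  [ 0   1   0  0  |   2 ]
  [ 0   0   1  0  |  -5 ]
  [ 0   0   0  1  |  -1 ]
r1 ← r1 + r3
  [ 1  -1  0  0  |  -3 ]
  [ 0   1  0  0  |   2 ]
  [ 0   0  1  0  |  -5 ]
  [ 0   0  0  1  |  -1 ]
r1 ← r1 + r2
  [ 1  0  0  0  |  -1 ]
  [ 0  1  0  0  |   2 ]
  [ 0  0  1  0  |  -5 ]
  [ 0  0  0  1  |  -1 ]
Reading off the last column: x = -1, y = 2, z = -5, w = -1.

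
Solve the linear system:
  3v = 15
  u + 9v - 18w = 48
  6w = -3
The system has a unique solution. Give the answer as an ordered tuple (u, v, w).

Form the augmented matrix and row-reduce:
  [ 0  3    0  |  15 ]
  [ 1  9  -18  |  48 ]
  [ 0  0    6  |  -3 ]
Swap ρ1 and ρ2.
Multiply ρ2 by 1/3.
Multiply ρ3 by 1/6.
Add 18 times ρ3 to ρ1.
Subtract 9 times ρ2 from ρ1.
Reading off the last column: u = -6, v = 5, w = -1/2.

(-6, 5, -1/2)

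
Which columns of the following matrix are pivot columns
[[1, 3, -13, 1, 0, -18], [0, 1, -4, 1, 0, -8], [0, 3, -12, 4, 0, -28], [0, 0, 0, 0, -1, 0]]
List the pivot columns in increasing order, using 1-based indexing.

Subtract 3 times r2 from r3.
  [ 1  3  -13  1   0  -18 ]
  [ 0  1   -4  1   0   -8 ]
  [ 0  0    0  1   0   -4 ]
  [ 0  0    0  0  -1    0 ]
Multiply r4 by -1.
  [ 1  3  -13  1  0  -18 ]
  [ 0  1   -4  1  0   -8 ]
  [ 0  0    0  1  0   -4 ]
  [ 0  0    0  0  1    0 ]
Subtract r3 from r2.
  [ 1  3  -13  1  0  -18 ]
  [ 0  1   -4  0  0   -4 ]
  [ 0  0    0  1  0   -4 ]
  [ 0  0    0  0  1    0 ]
Subtract r3 from r1.
  [ 1  3  -13  0  0  -14 ]
  [ 0  1   -4  0  0   -4 ]
  [ 0  0    0  1  0   -4 ]
  [ 0  0    0  0  1    0 ]
Subtract 3 times r2 from r1.
  [ 1  0  -1  0  0  -2 ]
  [ 0  1  -4  0  0  -4 ]
  [ 0  0   0  1  0  -4 ]
  [ 0  0   0  0  1   0 ]
Pivot columns are the columns containing a leading 1.

1, 2, 4, 5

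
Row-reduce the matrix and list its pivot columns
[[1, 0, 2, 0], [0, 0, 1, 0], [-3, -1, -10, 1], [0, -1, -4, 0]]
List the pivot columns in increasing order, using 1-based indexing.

1, 2, 3, 4

Add 3 times ρ1 to ρ3.
Swap ρ2 and ρ3.
Multiply ρ2 by -1.
Add ρ2 to ρ4.
Multiply ρ4 by -1.
Add ρ4 to ρ2.
Subtract 4 times ρ3 from ρ2.
Subtract 2 times ρ3 from ρ1.
Pivot columns are the columns containing a leading 1.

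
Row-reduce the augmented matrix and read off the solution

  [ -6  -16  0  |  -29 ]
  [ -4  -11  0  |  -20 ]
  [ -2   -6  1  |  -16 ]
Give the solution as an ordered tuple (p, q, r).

(-1/2, 2, -5)

ρ1 → -1/6·ρ1
  [  1  8/3  0  |  29/6 ]
  [ -4  -11  0  |   -20 ]
  [ -2   -6  1  |   -16 ]
ρ2 → ρ2 + 4·ρ1
  [  1   8/3  0  |  29/6 ]
  [  0  -1/3  0  |  -2/3 ]
  [ -2    -6  1  |   -16 ]
ρ3 → ρ3 + 2·ρ1
  [ 1   8/3  0  |   29/6 ]
  [ 0  -1/3  0  |   -2/3 ]
  [ 0  -2/3  1  |  -19/3 ]
ρ2 → -3·ρ2
  [ 1   8/3  0  |   29/6 ]
  [ 0     1  0  |      2 ]
  [ 0  -2/3  1  |  -19/3 ]
ρ3 → ρ3 + 2/3·ρ2
  [ 1  8/3  0  |  29/6 ]
  [ 0    1  0  |     2 ]
  [ 0    0  1  |    -5 ]
ρ1 → ρ1 − 8/3·ρ2
  [ 1  0  0  |  -1/2 ]
  [ 0  1  0  |     2 ]
  [ 0  0  1  |    -5 ]
Reading off the last column: p = -1/2, q = 2, r = -5.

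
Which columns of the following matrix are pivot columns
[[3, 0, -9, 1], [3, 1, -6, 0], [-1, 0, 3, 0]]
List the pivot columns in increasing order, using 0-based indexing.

Multiply R1 by 1/3.
  [  1  0  -3  1/3 ]
  [  3  1  -6    0 ]
  [ -1  0   3    0 ]
Subtract 3 times R1 from R2.
  [  1  0  -3  1/3 ]
  [  0  1   3   -1 ]
  [ -1  0   3    0 ]
Add R1 to R3.
  [ 1  0  -3  1/3 ]
  [ 0  1   3   -1 ]
  [ 0  0   0  1/3 ]
Multiply R3 by 3.
  [ 1  0  -3  1/3 ]
  [ 0  1   3   -1 ]
  [ 0  0   0    1 ]
Add R3 to R2.
  [ 1  0  -3  1/3 ]
  [ 0  1   3    0 ]
  [ 0  0   0    1 ]
Subtract 1/3 times R3 from R1.
  [ 1  0  -3  0 ]
  [ 0  1   3  0 ]
  [ 0  0   0  1 ]
Pivot columns are the columns containing a leading 1.

0, 1, 3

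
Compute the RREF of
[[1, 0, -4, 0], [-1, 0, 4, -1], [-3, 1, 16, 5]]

R2 → R2 + R1
  [  1  0  -4   0 ]
  [  0  0   0  -1 ]
  [ -3  1  16   5 ]
R3 → R3 + 3·R1
  [ 1  0  -4   0 ]
  [ 0  0   0  -1 ]
  [ 0  1   4   5 ]
R2 <-> R3
  [ 1  0  -4   0 ]
  [ 0  1   4   5 ]
  [ 0  0   0  -1 ]
R3 → -1·R3
  [ 1  0  -4  0 ]
  [ 0  1   4  5 ]
  [ 0  0   0  1 ]
R2 → R2 − 5·R3
  [ 1  0  -4  0 ]
  [ 0  1   4  0 ]
  [ 0  0   0  1 ]

[[1, 0, -4, 0], [0, 1, 4, 0], [0, 0, 0, 1]]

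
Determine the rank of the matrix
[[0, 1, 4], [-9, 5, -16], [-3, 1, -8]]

Swap r1 and r2.
  [ -9  5  -16 ]
  [  0  1    4 ]
  [ -3  1   -8 ]
Multiply r1 by -1/9.
  [  1  -5/9  16/9 ]
  [  0     1     4 ]
  [ -3     1    -8 ]
Add 3 times r1 to r3.
  [ 1  -5/9  16/9 ]
  [ 0     1     4 ]
  [ 0  -2/3  -8/3 ]
Add 2/3 times r2 to r3.
  [ 1  -5/9  16/9 ]
  [ 0     1     4 ]
  [ 0     0     0 ]
Add 5/9 times r2 to r1.
  [ 1  0  4 ]
  [ 0  1  4 ]
  [ 0  0  0 ]
The reduced form has 2 nonzero rows.

rank = 2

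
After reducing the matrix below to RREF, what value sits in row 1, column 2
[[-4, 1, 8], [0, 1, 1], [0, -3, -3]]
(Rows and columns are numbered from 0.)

1

r1 → -1/4·r1
  [ 1  -1/4  -2 ]
  [ 0     1   1 ]
  [ 0    -3  -3 ]
r3 → r3 + 3·r2
  [ 1  -1/4  -2 ]
  [ 0     1   1 ]
  [ 0     0   0 ]
r1 → r1 + 1/4·r2
  [ 1  0  -7/4 ]
  [ 0  1     1 ]
  [ 0  0     0 ]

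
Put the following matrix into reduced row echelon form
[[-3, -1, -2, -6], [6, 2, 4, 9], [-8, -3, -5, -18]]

Multiply r1 by -1/3.
  [  1  1/3  2/3    2 ]
  [  6    2    4    9 ]
  [ -8   -3   -5  -18 ]
Subtract 6 times r1 from r2.
  [  1  1/3  2/3    2 ]
  [  0    0    0   -3 ]
  [ -8   -3   -5  -18 ]
Add 8 times r1 to r3.
  [ 1   1/3  2/3   2 ]
  [ 0     0    0  -3 ]
  [ 0  -1/3  1/3  -2 ]
Swap r2 and r3.
  [ 1   1/3  2/3   2 ]
  [ 0  -1/3  1/3  -2 ]
  [ 0     0    0  -3 ]
Multiply r2 by -3.
  [ 1  1/3  2/3   2 ]
  [ 0    1   -1   6 ]
  [ 0    0    0  -3 ]
Multiply r3 by -1/3.
  [ 1  1/3  2/3  2 ]
  [ 0    1   -1  6 ]
  [ 0    0    0  1 ]
Subtract 6 times r3 from r2.
  [ 1  1/3  2/3  2 ]
  [ 0    1   -1  0 ]
  [ 0    0    0  1 ]
Subtract 2 times r3 from r1.
  [ 1  1/3  2/3  0 ]
  [ 0    1   -1  0 ]
  [ 0    0    0  1 ]
Subtract 1/3 times r2 from r1.
  [ 1  0   1  0 ]
  [ 0  1  -1  0 ]
  [ 0  0   0  1 ]

[[1, 0, 1, 0], [0, 1, -1, 0], [0, 0, 0, 1]]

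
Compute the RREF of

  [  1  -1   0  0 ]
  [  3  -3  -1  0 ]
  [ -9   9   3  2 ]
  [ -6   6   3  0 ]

[[1, -1, 0, 0], [0, 0, 1, 0], [0, 0, 0, 1], [0, 0, 0, 0]]

R2 := R2 − 3·R1
R3 := R3 + 9·R1
R4 := R4 + 6·R1
R2 := -1·R2
R3 := R3 − 3·R2
R4 := R4 − 3·R2
R3 := 1/2·R3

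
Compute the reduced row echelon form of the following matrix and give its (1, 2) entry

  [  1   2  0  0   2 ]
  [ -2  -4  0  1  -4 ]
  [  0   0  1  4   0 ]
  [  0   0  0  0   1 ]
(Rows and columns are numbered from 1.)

r2 ← r2 + 2·r1
  [ 1  2  0  0  2 ]
  [ 0  0  0  1  0 ]
  [ 0  0  1  4  0 ]
  [ 0  0  0  0  1 ]
r2 <=> r3
  [ 1  2  0  0  2 ]
  [ 0  0  1  4  0 ]
  [ 0  0  0  1  0 ]
  [ 0  0  0  0  1 ]
r1 ← r1 − 2·r4
  [ 1  2  0  0  0 ]
  [ 0  0  1  4  0 ]
  [ 0  0  0  1  0 ]
  [ 0  0  0  0  1 ]
r2 ← r2 − 4·r3
  [ 1  2  0  0  0 ]
  [ 0  0  1  0  0 ]
  [ 0  0  0  1  0 ]
  [ 0  0  0  0  1 ]

2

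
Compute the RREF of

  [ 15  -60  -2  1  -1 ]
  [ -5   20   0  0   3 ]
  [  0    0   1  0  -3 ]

[[1, -4, 0, 0, -3/5], [0, 0, 1, 0, -3], [0, 0, 0, 1, 2]]

R1 := 1/15·R1
  [  1  -4  -2/15  1/15  -1/15 ]
  [ -5  20      0     0      3 ]
  [  0   0      1     0     -3 ]
R2 := R2 + 5·R1
  [ 1  -4  -2/15  1/15  -1/15 ]
  [ 0   0   -2/3   1/3    8/3 ]
  [ 0   0      1     0     -3 ]
R2 := -3/2·R2
  [ 1  -4  -2/15  1/15  -1/15 ]
  [ 0   0      1  -1/2     -4 ]
  [ 0   0      1     0     -3 ]
R3 := R3 − R2
  [ 1  -4  -2/15  1/15  -1/15 ]
  [ 0   0      1  -1/2     -4 ]
  [ 0   0      0   1/2      1 ]
R3 := 2·R3
  [ 1  -4  -2/15  1/15  -1/15 ]
  [ 0   0      1  -1/2     -4 ]
  [ 0   0      0     1      2 ]
R2 := R2 + 1/2·R3
  [ 1  -4  -2/15  1/15  -1/15 ]
  [ 0   0      1     0     -3 ]
  [ 0   0      0     1      2 ]
R1 := R1 − 1/15·R3
  [ 1  -4  -2/15  0  -1/5 ]
  [ 0   0      1  0    -3 ]
  [ 0   0      0  1     2 ]
R1 := R1 + 2/15·R2
  [ 1  -4  0  0  -3/5 ]
  [ 0   0  1  0    -3 ]
  [ 0   0  0  1     2 ]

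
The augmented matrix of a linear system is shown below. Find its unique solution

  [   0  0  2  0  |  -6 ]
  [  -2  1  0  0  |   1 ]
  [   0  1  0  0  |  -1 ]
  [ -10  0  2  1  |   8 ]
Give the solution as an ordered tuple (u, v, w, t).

(-1, -1, -3, 4)

Swap ρ1 and ρ2.
Multiply ρ1 by -1/2.
Add 10 times ρ1 to ρ4.
Swap ρ2 and ρ3.
Add 5 times ρ2 to ρ4.
Multiply ρ3 by 1/2.
Subtract 2 times ρ3 from ρ4.
Add 1/2 times ρ2 to ρ1.
Reading off the last column: u = -1, v = -1, w = -3, t = 4.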